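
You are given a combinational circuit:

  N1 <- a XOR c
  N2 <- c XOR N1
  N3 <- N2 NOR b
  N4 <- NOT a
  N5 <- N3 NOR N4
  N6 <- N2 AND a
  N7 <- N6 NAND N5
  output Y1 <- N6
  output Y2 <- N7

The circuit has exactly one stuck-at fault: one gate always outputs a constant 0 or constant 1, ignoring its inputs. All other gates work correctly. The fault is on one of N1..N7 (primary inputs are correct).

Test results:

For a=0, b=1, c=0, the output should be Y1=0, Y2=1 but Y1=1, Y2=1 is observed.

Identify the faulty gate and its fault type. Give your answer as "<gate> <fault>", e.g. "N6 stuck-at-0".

Fault-free values for test 1 (a=0, b=1, c=0): N1=0, N2=0, N3=0, N4=1, N5=0, N6=0, N7=1, giving Y1=0, Y2=1. Observed Y1=1, Y2=1.
Test 1: faults giving observed Y1=1, Y2=1 are {N6 stuck-at-1}.
Only N6 stuck-at-1 is consistent with every test.

N6 stuck-at-1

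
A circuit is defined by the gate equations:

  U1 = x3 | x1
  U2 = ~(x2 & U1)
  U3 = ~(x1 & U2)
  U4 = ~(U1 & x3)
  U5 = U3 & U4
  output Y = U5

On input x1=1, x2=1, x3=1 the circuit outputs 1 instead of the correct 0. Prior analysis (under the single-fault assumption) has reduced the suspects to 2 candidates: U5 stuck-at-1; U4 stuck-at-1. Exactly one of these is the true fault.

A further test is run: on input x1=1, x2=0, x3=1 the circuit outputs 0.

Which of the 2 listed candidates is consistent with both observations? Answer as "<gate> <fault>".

Evaluate each candidate on input x1=1, x2=0, x3=1:
  U5 stuck-at-1: U1=1, U2=1, U3=0, U4=0, U5=1 [stuck-at-1] → 1 — eliminated
  U4 stuck-at-1: U1=1, U2=1, U3=0, U4=1 [stuck-at-1], U5=0 → 0 — matches
Only U4 stuck-at-1 reproduces the observed 0.

U4 stuck-at-1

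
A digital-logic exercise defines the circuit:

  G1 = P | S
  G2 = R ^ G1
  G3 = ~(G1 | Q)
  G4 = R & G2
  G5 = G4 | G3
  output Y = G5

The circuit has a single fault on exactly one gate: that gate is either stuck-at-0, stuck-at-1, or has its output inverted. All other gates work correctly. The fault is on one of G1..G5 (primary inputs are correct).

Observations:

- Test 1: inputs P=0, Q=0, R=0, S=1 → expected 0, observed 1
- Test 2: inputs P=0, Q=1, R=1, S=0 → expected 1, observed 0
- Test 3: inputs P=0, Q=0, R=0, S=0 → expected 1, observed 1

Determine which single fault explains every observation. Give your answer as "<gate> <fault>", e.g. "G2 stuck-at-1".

G4 inverted output

Fault-free values for test 1 (P=0, Q=0, R=0, S=1): G1=1, G2=1, G3=0, G4=0, G5=0, giving Y=0. Observed 1.
Test 1: faults giving observed 1 are {G1 stuck-at-0, G1 inverted output, G3 stuck-at-1, G3 inverted output, G4 stuck-at-1, G4 inverted output, G5 stuck-at-1, G5 inverted output}.
Test 2 (P=0, Q=1, R=1, S=0): fault-free G1=0, G2=1, G3=0, G4=1, G5=1 → 1; observed 0. Eliminates G1 stuck-at-0, G3 stuck-at-1, G3 inverted output, G4 stuck-at-1, G5 stuck-at-1.
Test 3 (P=0, Q=0, R=0, S=0): fault-free G1=0, G2=0, G3=1, G4=0, G5=1 → 1; observed 1. Eliminates G1 inverted output, G5 inverted output.
Only G4 inverted output is consistent with every test.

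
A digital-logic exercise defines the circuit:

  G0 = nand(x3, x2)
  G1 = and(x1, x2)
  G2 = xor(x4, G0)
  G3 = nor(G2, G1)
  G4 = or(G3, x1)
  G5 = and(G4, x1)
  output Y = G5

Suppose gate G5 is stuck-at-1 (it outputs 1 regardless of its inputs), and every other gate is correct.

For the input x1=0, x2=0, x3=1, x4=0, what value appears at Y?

1

Propagate with G5 forced: G0=1, G1=0, G2=1, G3=0, G4=0, G5=1 [stuck-at-1].
So Y = 1. (Without the fault it would be 0.)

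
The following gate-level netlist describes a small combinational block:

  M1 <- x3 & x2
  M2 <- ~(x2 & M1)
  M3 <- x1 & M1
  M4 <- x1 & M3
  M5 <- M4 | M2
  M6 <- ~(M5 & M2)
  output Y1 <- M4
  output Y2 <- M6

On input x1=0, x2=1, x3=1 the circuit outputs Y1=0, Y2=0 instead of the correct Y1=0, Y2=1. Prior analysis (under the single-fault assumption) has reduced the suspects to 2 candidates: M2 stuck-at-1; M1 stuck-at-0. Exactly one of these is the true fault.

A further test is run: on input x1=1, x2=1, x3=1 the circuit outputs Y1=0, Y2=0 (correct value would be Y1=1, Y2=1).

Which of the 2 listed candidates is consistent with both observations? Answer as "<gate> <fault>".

M1 stuck-at-0

Evaluate each candidate on input x1=1, x2=1, x3=1:
  M2 stuck-at-1: M1=1, M2=1 [stuck-at-1], M3=1, M4=1, M5=1, M6=0 → Y1=1, Y2=0 — eliminated
  M1 stuck-at-0: M1=0 [stuck-at-0], M2=1, M3=0, M4=0, M5=1, M6=0 → Y1=0, Y2=0 — matches
Only M1 stuck-at-0 reproduces the observed Y1=0, Y2=0.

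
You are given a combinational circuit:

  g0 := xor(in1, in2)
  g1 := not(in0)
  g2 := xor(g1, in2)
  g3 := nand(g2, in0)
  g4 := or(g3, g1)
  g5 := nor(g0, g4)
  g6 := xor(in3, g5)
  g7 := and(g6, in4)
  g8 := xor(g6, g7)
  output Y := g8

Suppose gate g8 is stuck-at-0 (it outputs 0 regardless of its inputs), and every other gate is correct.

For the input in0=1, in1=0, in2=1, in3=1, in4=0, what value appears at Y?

Propagate with g8 forced: g0=1, g1=0, g2=1, g3=0, g4=0, g5=0, g6=1, g7=0, g8=0 [stuck-at-0].
So Y = 0. (Without the fault it would be 1.)

0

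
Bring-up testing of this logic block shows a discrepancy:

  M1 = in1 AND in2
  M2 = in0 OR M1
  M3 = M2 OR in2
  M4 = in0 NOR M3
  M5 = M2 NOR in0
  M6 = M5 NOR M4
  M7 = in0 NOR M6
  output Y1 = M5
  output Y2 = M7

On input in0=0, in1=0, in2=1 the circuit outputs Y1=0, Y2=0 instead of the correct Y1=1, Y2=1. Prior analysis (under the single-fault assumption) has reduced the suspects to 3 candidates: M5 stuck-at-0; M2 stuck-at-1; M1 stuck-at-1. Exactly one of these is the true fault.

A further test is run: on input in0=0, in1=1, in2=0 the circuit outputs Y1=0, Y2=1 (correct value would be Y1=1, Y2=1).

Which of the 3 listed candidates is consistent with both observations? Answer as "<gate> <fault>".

M5 stuck-at-0

Evaluate each candidate on input in0=0, in1=1, in2=0:
  M5 stuck-at-0: M1=0, M2=0, M3=0, M4=1, M5=0 [stuck-at-0], M6=0, M7=1 → Y1=0, Y2=1 — matches
  M2 stuck-at-1: M1=0, M2=1 [stuck-at-1], M3=1, M4=0, M5=0, M6=1, M7=0 → Y1=0, Y2=0 — eliminated
  M1 stuck-at-1: M1=1 [stuck-at-1], M2=1, M3=1, M4=0, M5=0, M6=1, M7=0 → Y1=0, Y2=0 — eliminated
Only M5 stuck-at-0 reproduces the observed Y1=0, Y2=1.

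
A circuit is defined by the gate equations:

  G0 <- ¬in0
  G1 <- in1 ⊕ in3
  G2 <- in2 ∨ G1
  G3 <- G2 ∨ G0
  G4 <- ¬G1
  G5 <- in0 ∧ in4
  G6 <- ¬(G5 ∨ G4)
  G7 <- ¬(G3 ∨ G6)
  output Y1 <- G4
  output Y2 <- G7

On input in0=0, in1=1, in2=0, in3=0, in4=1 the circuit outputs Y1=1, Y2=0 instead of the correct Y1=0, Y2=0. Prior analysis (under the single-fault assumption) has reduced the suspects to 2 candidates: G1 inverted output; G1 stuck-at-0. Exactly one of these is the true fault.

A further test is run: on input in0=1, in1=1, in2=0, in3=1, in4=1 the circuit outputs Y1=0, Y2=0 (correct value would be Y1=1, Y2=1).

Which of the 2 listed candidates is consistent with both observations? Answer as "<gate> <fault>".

Evaluate each candidate on input in0=1, in1=1, in2=0, in3=1, in4=1:
  G1 inverted output: G0=0, G1=1 [inverted output], G2=1, G3=1, G4=0, G5=1, G6=0, G7=0 → Y1=0, Y2=0 — matches
  G1 stuck-at-0: G0=0, G1=0 [stuck-at-0], G2=0, G3=0, G4=1, G5=1, G6=0, G7=1 → Y1=1, Y2=1 — eliminated
Only G1 inverted output reproduces the observed Y1=0, Y2=0.

G1 inverted output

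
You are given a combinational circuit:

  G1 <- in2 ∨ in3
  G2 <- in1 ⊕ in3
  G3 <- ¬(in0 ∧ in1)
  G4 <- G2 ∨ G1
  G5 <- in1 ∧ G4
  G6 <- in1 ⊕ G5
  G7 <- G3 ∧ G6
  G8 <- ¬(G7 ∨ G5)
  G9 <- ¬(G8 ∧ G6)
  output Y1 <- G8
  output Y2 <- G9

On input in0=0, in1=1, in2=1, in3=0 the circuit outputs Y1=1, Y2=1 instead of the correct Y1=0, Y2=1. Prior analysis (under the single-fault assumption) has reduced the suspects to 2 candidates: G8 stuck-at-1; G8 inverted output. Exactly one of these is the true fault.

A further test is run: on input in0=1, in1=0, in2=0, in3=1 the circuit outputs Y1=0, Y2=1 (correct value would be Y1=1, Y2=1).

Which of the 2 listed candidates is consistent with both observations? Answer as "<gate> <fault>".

Evaluate each candidate on input in0=1, in1=0, in2=0, in3=1:
  G8 stuck-at-1: G1=1, G2=1, G3=1, G4=1, G5=0, G6=0, G7=0, G8=1 [stuck-at-1], G9=1 → Y1=1, Y2=1 — eliminated
  G8 inverted output: G1=1, G2=1, G3=1, G4=1, G5=0, G6=0, G7=0, G8=0 [inverted output], G9=1 → Y1=0, Y2=1 — matches
Only G8 inverted output reproduces the observed Y1=0, Y2=1.

G8 inverted output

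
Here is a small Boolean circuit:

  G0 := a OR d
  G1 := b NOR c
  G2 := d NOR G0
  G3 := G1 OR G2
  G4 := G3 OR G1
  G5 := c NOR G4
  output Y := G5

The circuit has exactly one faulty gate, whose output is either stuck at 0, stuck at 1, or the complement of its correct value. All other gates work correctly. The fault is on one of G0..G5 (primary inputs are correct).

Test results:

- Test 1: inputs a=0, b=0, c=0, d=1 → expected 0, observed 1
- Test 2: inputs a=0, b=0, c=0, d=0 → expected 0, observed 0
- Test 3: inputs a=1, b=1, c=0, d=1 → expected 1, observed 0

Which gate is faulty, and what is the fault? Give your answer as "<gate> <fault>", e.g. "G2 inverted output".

Fault-free values for test 1 (a=0, b=0, c=0, d=1): G0=1, G1=1, G2=0, G3=1, G4=1, G5=0, giving Y=0. Observed 1.
Test 1: faults giving observed 1 are {G1 stuck-at-0, G1 inverted output, G4 stuck-at-0, G4 inverted output, G5 stuck-at-1, G5 inverted output}.
Test 2 (a=0, b=0, c=0, d=0): fault-free G0=0, G1=1, G2=1, G3=1, G4=1, G5=0 → 0; observed 0. Eliminates G4 stuck-at-0, G4 inverted output, G5 stuck-at-1, G5 inverted output.
Test 3 (a=1, b=1, c=0, d=1): fault-free G0=1, G1=0, G2=0, G3=0, G4=0, G5=1 → 1; observed 0. Eliminates G1 stuck-at-0.
Only G1 inverted output is consistent with every test.

G1 inverted output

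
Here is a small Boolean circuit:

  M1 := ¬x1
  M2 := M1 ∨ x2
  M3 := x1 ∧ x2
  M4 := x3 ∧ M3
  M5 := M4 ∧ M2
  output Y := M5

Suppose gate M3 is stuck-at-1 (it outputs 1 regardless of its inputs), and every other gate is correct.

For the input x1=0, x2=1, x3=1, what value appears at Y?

Propagate with M3 forced: M1=1, M2=1, M3=1 [stuck-at-1], M4=1, M5=1.
So Y = 1. (Without the fault it would be 0.)

1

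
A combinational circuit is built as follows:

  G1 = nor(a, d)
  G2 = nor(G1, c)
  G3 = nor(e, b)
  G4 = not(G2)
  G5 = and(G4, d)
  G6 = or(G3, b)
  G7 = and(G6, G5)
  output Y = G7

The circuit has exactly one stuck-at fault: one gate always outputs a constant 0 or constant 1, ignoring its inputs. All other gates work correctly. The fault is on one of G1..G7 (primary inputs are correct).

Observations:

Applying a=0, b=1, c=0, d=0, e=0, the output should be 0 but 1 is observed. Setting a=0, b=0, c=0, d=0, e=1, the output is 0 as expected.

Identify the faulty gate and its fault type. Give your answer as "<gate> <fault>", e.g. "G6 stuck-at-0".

G5 stuck-at-1

Fault-free values for test 1 (a=0, b=1, c=0, d=0, e=0): G1=1, G2=0, G3=0, G4=1, G5=0, G6=1, G7=0, giving Y=0. Observed 1.
Test 1: faults giving observed 1 are {G5 stuck-at-1, G7 stuck-at-1}.
Test 2 (a=0, b=0, c=0, d=0, e=1): fault-free G1=1, G2=0, G3=0, G4=1, G5=0, G6=0, G7=0 → 0; observed 0. Eliminates G7 stuck-at-1.
Only G5 stuck-at-1 is consistent with every test.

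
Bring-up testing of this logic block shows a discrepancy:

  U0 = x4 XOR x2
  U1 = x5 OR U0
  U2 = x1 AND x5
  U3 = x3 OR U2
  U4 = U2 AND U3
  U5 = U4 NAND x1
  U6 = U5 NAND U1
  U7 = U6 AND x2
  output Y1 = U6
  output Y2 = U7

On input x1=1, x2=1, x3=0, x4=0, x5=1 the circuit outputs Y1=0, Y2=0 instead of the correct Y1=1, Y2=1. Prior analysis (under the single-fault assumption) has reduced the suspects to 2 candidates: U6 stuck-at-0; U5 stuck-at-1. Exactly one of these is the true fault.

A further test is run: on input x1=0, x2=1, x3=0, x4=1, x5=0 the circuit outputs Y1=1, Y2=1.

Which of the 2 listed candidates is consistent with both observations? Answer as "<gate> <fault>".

Evaluate each candidate on input x1=0, x2=1, x3=0, x4=1, x5=0:
  U6 stuck-at-0: U0=0, U1=0, U2=0, U3=0, U4=0, U5=1, U6=0 [stuck-at-0], U7=0 → Y1=0, Y2=0 — eliminated
  U5 stuck-at-1: U0=0, U1=0, U2=0, U3=0, U4=0, U5=1 [stuck-at-1], U6=1, U7=1 → Y1=1, Y2=1 — matches
Only U5 stuck-at-1 reproduces the observed Y1=1, Y2=1.

U5 stuck-at-1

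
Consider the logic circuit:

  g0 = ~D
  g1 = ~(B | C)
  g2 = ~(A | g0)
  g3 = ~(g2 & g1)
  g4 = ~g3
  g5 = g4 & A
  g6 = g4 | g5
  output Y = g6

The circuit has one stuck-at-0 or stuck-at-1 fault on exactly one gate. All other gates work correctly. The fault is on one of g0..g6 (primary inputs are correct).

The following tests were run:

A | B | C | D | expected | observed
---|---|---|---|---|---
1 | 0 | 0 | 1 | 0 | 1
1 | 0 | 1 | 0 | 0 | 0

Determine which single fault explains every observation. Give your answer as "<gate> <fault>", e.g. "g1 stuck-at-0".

Fault-free values for test 1 (A=1, B=0, C=0, D=1): g0=0, g1=1, g2=0, g3=1, g4=0, g5=0, g6=0, giving Y=0. Observed 1.
Test 1: faults giving observed 1 are {g2 stuck-at-1, g3 stuck-at-0, g4 stuck-at-1, g5 stuck-at-1, g6 stuck-at-1}.
Test 2 (A=1, B=0, C=1, D=0): fault-free g0=1, g1=0, g2=0, g3=1, g4=0, g5=0, g6=0 → 0; observed 0. Eliminates g3 stuck-at-0, g4 stuck-at-1, g5 stuck-at-1, g6 stuck-at-1.
Only g2 stuck-at-1 is consistent with every test.

g2 stuck-at-1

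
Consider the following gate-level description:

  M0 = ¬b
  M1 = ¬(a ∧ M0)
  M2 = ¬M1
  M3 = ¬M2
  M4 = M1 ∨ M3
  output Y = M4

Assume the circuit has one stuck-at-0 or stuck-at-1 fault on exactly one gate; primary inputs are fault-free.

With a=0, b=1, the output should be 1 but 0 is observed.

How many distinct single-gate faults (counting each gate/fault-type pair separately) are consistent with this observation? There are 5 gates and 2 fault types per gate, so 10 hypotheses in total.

2

Fault-free: M0=0, M1=1, M2=0, M3=1, M4=1 → 1. Observed 0.
  M0 stuck-at-0: output 1 ✗
  M0 stuck-at-1: output 1 ✗
  M1 stuck-at-0: output 0 ✓
  M1 stuck-at-1: output 1 ✗
  M2 stuck-at-0: output 1 ✗
  M2 stuck-at-1: output 1 ✗
  M3 stuck-at-0: output 1 ✗
  M3 stuck-at-1: output 1 ✗
  M4 stuck-at-0: output 0 ✓
  M4 stuck-at-1: output 1 ✗
Consistent faults: {M1 stuck-at-0, M4 stuck-at-0} — 2 in all.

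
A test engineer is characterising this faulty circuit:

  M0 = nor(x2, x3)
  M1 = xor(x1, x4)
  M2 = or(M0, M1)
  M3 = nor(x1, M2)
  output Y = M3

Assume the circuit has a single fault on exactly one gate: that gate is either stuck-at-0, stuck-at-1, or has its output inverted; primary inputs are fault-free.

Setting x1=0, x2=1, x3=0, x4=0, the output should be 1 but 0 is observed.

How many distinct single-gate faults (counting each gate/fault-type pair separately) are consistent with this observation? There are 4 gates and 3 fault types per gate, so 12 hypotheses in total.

8

Fault-free: M0=0, M1=0, M2=0, M3=1 → 1. Observed 0.
  M0 stuck-at-0: output 1 ✗
  M0 stuck-at-1: output 0 ✓
  M0 inverted output: output 0 ✓
  M1 stuck-at-0: output 1 ✗
  M1 stuck-at-1: output 0 ✓
  M1 inverted output: output 0 ✓
  M2 stuck-at-0: output 1 ✗
  M2 stuck-at-1: output 0 ✓
  M2 inverted output: output 0 ✓
  M3 stuck-at-0: output 0 ✓
  M3 stuck-at-1: output 1 ✗
  M3 inverted output: output 0 ✓
Consistent faults: {M0 stuck-at-1, M0 inverted output, M1 stuck-at-1, M1 inverted output, M2 stuck-at-1, M2 inverted output, M3 stuck-at-0, M3 inverted output} — 8 in all.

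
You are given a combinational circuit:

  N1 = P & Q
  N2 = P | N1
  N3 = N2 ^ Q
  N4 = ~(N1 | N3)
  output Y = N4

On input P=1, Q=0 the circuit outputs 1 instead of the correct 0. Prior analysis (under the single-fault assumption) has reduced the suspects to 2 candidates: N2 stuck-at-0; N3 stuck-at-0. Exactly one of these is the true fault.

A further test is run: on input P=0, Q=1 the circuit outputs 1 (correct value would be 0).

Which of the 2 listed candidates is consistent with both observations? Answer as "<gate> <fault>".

Evaluate each candidate on input P=0, Q=1:
  N2 stuck-at-0: N1=0, N2=0 [stuck-at-0], N3=1, N4=0 → 0 — eliminated
  N3 stuck-at-0: N1=0, N2=0, N3=0 [stuck-at-0], N4=1 → 1 — matches
Only N3 stuck-at-0 reproduces the observed 1.

N3 stuck-at-0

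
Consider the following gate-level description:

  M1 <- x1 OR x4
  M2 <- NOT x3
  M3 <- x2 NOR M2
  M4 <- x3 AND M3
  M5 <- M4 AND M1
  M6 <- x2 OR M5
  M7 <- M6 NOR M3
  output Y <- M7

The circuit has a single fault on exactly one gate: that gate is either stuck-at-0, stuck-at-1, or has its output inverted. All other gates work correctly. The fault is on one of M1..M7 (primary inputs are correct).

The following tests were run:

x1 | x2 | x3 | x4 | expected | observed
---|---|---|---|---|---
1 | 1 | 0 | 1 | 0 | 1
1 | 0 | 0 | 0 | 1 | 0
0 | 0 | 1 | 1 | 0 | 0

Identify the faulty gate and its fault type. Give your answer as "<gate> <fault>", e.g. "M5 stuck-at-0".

Fault-free values for test 1 (x1=1, x2=1, x3=0, x4=1): M1=1, M2=1, M3=0, M4=0, M5=0, M6=1, M7=0, giving Y=0. Observed 1.
Test 1: faults giving observed 1 are {M6 stuck-at-0, M6 inverted output, M7 stuck-at-1, M7 inverted output}.
Test 2 (x1=1, x2=0, x3=0, x4=0): fault-free M1=1, M2=1, M3=0, M4=0, M5=0, M6=0, M7=1 → 1; observed 0. Eliminates M6 stuck-at-0, M7 stuck-at-1.
Test 3 (x1=0, x2=0, x3=1, x4=1): fault-free M1=1, M2=0, M3=1, M4=1, M5=1, M6=1, M7=0 → 0; observed 0. Eliminates M7 inverted output.
Only M6 inverted output is consistent with every test.

M6 inverted output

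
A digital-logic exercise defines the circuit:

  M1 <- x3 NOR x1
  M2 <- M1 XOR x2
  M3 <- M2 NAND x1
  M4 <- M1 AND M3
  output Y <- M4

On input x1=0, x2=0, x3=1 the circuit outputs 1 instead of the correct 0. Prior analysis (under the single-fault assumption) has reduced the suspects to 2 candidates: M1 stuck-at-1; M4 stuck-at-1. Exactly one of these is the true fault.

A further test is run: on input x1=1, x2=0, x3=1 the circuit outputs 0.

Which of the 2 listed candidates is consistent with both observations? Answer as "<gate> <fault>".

M1 stuck-at-1

Evaluate each candidate on input x1=1, x2=0, x3=1:
  M1 stuck-at-1: M1=1 [stuck-at-1], M2=1, M3=0, M4=0 → 0 — matches
  M4 stuck-at-1: M1=0, M2=0, M3=1, M4=1 [stuck-at-1] → 1 — eliminated
Only M1 stuck-at-1 reproduces the observed 0.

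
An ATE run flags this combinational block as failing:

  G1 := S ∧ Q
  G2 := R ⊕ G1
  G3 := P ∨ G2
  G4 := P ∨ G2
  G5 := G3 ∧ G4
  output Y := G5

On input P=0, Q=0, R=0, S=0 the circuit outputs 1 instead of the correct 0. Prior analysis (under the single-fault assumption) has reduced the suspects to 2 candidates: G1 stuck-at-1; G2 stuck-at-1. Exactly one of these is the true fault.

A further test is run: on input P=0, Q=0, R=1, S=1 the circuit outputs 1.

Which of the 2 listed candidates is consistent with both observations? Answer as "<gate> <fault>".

G2 stuck-at-1

Evaluate each candidate on input P=0, Q=0, R=1, S=1:
  G1 stuck-at-1: G1=1 [stuck-at-1], G2=0, G3=0, G4=0, G5=0 → 0 — eliminated
  G2 stuck-at-1: G1=0, G2=1 [stuck-at-1], G3=1, G4=1, G5=1 → 1 — matches
Only G2 stuck-at-1 reproduces the observed 1.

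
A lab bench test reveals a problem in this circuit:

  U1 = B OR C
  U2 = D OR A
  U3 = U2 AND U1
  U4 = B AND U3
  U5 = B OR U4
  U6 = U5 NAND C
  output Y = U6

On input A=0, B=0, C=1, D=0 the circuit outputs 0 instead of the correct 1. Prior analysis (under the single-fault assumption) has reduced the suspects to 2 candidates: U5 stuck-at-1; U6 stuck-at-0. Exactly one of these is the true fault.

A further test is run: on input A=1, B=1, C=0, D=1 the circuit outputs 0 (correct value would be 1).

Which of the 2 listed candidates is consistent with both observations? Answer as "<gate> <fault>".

U6 stuck-at-0

Evaluate each candidate on input A=1, B=1, C=0, D=1:
  U5 stuck-at-1: U1=1, U2=1, U3=1, U4=1, U5=1 [stuck-at-1], U6=1 → 1 — eliminated
  U6 stuck-at-0: U1=1, U2=1, U3=1, U4=1, U5=1, U6=0 [stuck-at-0] → 0 — matches
Only U6 stuck-at-0 reproduces the observed 0.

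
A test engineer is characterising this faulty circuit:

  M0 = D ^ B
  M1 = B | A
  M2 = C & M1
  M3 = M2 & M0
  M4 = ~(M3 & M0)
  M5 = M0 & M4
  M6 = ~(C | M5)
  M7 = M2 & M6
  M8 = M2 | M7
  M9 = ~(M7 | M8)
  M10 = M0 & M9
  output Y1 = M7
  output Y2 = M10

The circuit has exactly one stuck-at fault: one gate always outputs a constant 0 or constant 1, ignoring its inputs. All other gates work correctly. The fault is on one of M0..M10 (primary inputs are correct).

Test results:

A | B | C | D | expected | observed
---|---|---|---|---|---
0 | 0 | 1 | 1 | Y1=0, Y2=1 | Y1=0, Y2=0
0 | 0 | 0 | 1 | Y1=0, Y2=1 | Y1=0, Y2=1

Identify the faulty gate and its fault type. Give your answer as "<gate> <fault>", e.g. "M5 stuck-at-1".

M1 stuck-at-1

Fault-free values for test 1 (A=0, B=0, C=1, D=1): M0=1, M1=0, M2=0, M3=0, M4=1, M5=1, M6=0, M7=0, M8=0, M9=1, M10=1, giving Y1=0, Y2=1. Observed Y1=0, Y2=0.
Test 1: faults giving observed Y1=0, Y2=0 are {M0 stuck-at-0, M1 stuck-at-1, M2 stuck-at-1, M8 stuck-at-1, M9 stuck-at-0, M10 stuck-at-0}.
Test 2 (A=0, B=0, C=0, D=1): fault-free M0=1, M1=0, M2=0, M3=0, M4=1, M5=1, M6=0, M7=0, M8=0, M9=1, M10=1 → Y1=0, Y2=1; observed Y1=0, Y2=1. Eliminates M0 stuck-at-0, M2 stuck-at-1, M8 stuck-at-1, M9 stuck-at-0, M10 stuck-at-0.
Only M1 stuck-at-1 is consistent with every test.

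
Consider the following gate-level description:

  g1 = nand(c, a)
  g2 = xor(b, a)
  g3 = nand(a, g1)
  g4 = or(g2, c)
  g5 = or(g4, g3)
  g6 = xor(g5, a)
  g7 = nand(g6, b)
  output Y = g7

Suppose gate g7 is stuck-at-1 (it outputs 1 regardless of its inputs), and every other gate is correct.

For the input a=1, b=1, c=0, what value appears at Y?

Propagate with g7 forced: g1=1, g2=0, g3=0, g4=0, g5=0, g6=1, g7=1 [stuck-at-1].
So Y = 1. (Without the fault it would be 0.)

1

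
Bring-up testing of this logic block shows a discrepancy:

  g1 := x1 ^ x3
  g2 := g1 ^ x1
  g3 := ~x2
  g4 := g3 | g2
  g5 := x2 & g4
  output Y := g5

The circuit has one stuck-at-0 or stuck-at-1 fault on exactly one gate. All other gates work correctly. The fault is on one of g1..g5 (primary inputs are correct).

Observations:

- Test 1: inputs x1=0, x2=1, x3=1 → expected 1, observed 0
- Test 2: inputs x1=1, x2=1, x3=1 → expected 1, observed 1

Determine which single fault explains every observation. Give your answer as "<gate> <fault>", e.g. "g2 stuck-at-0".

g1 stuck-at-0

Fault-free values for test 1 (x1=0, x2=1, x3=1): g1=1, g2=1, g3=0, g4=1, g5=1, giving Y=1. Observed 0.
Test 1: faults giving observed 0 are {g1 stuck-at-0, g2 stuck-at-0, g4 stuck-at-0, g5 stuck-at-0}.
Test 2 (x1=1, x2=1, x3=1): fault-free g1=0, g2=1, g3=0, g4=1, g5=1 → 1; observed 1. Eliminates g2 stuck-at-0, g4 stuck-at-0, g5 stuck-at-0.
Only g1 stuck-at-0 is consistent with every test.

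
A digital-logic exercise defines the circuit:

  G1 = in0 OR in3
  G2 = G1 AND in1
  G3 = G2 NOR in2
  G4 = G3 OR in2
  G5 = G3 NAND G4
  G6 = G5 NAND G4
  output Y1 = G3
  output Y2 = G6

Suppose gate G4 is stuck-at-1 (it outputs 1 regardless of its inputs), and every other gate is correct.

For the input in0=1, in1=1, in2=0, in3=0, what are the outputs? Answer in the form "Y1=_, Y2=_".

Propagate with G4 forced: G1=1, G2=1, G3=0, G4=1 [stuck-at-1], G5=1, G6=0.
So the outputs are Y1=0, Y2=0. (Without the fault they would be Y1=0, Y2=1.)

Y1=0, Y2=0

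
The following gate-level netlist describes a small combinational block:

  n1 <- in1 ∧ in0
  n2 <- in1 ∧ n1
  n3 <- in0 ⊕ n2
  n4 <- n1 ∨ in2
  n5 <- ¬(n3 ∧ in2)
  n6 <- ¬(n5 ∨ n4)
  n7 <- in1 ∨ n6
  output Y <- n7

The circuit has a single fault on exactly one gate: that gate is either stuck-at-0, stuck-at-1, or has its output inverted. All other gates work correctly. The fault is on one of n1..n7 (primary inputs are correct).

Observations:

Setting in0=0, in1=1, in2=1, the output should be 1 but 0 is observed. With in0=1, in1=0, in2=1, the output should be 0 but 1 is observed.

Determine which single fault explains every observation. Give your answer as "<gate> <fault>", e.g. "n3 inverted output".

n7 inverted output

Fault-free values for test 1 (in0=0, in1=1, in2=1): n1=0, n2=0, n3=0, n4=1, n5=1, n6=0, n7=1, giving Y=1. Observed 0.
Test 1: faults giving observed 0 are {n7 stuck-at-0, n7 inverted output}.
Test 2 (in0=1, in1=0, in2=1): fault-free n1=0, n2=0, n3=1, n4=1, n5=0, n6=0, n7=0 → 0; observed 1. Eliminates n7 stuck-at-0.
Only n7 inverted output is consistent with every test.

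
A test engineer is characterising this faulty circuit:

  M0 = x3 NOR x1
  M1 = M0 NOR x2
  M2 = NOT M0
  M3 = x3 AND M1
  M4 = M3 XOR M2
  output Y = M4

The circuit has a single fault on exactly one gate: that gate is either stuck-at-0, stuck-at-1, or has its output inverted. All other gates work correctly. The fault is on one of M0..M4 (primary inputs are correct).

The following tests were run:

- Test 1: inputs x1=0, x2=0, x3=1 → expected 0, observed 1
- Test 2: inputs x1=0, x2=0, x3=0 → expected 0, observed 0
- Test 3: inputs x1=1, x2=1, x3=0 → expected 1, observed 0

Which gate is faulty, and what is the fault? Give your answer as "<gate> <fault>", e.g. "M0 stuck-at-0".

Fault-free values for test 1 (x1=0, x2=0, x3=1): M0=0, M1=1, M2=1, M3=1, M4=0, giving Y=0. Observed 1.
Test 1: faults giving observed 1 are {M1 stuck-at-0, M1 inverted output, M2 stuck-at-0, M2 inverted output, M3 stuck-at-0, M3 inverted output, M4 stuck-at-1, M4 inverted output}.
Test 2 (x1=0, x2=0, x3=0): fault-free M0=1, M1=0, M2=0, M3=0, M4=0 → 0; observed 0. Eliminates M2 inverted output, M3 inverted output, M4 stuck-at-1, M4 inverted output.
Test 3 (x1=1, x2=1, x3=0): fault-free M0=0, M1=0, M2=1, M3=0, M4=1 → 1; observed 0. Eliminates M1 stuck-at-0, M1 inverted output, M3 stuck-at-0.
Only M2 stuck-at-0 is consistent with every test.

M2 stuck-at-0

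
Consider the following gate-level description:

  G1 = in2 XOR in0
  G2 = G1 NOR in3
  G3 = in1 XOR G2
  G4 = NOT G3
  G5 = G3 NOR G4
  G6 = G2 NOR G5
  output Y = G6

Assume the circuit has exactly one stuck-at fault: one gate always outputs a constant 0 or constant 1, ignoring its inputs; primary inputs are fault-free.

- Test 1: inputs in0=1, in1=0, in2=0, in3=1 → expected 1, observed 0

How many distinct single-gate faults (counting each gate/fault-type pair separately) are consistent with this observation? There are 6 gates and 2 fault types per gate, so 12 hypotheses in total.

Fault-free: G1=1, G2=0, G3=0, G4=1, G5=0, G6=1 → 1. Observed 0.
  G1 stuck-at-0: output 1 ✗
  G1 stuck-at-1: output 1 ✗
  G2 stuck-at-0: output 1 ✗
  G2 stuck-at-1: output 0 ✓
  G3 stuck-at-0: output 1 ✗
  G3 stuck-at-1: output 1 ✗
  G4 stuck-at-0: output 0 ✓
  G4 stuck-at-1: output 1 ✗
  G5 stuck-at-0: output 1 ✗
  G5 stuck-at-1: output 0 ✓
  G6 stuck-at-0: output 0 ✓
  G6 stuck-at-1: output 1 ✗
Consistent faults: {G2 stuck-at-1, G4 stuck-at-0, G5 stuck-at-1, G6 stuck-at-0} — 4 in all.

4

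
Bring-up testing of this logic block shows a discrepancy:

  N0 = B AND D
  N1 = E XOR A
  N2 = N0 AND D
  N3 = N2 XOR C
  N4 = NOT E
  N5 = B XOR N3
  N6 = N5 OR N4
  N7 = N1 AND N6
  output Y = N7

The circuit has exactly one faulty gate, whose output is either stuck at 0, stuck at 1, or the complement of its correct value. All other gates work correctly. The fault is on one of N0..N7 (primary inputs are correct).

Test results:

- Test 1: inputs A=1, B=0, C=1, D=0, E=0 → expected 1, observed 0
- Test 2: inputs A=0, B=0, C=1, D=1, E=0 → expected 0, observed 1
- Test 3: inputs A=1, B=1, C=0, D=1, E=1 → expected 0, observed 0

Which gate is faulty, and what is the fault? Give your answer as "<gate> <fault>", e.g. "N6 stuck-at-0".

Fault-free values for test 1 (A=1, B=0, C=1, D=0, E=0): N0=0, N1=1, N2=0, N3=1, N4=1, N5=1, N6=1, N7=1, giving Y=1. Observed 0.
Test 1: faults giving observed 0 are {N1 stuck-at-0, N1 inverted output, N6 stuck-at-0, N6 inverted output, N7 stuck-at-0, N7 inverted output}.
Test 2 (A=0, B=0, C=1, D=1, E=0): fault-free N0=0, N1=0, N2=0, N3=1, N4=1, N5=1, N6=1, N7=0 → 0; observed 1. Eliminates N1 stuck-at-0, N6 stuck-at-0, N6 inverted output, N7 stuck-at-0.
Test 3 (A=1, B=1, C=0, D=1, E=1): fault-free N0=1, N1=0, N2=1, N3=1, N4=0, N5=0, N6=0, N7=0 → 0; observed 0. Eliminates N7 inverted output.
Only N1 inverted output is consistent with every test.

N1 inverted output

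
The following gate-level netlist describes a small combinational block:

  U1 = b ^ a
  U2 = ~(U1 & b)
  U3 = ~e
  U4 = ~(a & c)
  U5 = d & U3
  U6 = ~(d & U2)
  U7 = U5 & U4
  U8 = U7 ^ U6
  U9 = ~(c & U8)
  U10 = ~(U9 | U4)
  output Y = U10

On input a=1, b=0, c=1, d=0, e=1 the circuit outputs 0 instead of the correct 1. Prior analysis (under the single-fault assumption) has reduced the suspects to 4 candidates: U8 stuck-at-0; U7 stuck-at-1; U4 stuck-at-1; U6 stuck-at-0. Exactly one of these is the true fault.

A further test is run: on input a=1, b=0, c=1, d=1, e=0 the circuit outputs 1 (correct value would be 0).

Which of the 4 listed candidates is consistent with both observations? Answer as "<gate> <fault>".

U7 stuck-at-1

Evaluate each candidate on input a=1, b=0, c=1, d=1, e=0:
  U8 stuck-at-0: U1=1, U2=1, U3=1, U4=0, U5=1, U6=0, U7=0, U8=0 [stuck-at-0], U9=1, U10=0 → 0 — eliminated
  U7 stuck-at-1: U1=1, U2=1, U3=1, U4=0, U5=1, U6=0, U7=1 [stuck-at-1], U8=1, U9=0, U10=1 → 1 — matches
  U4 stuck-at-1: U1=1, U2=1, U3=1, U4=1 [stuck-at-1], U5=1, U6=0, U7=1, U8=1, U9=0, U10=0 → 0 — eliminated
  U6 stuck-at-0: U1=1, U2=1, U3=1, U4=0, U5=1, U6=0 [stuck-at-0], U7=0, U8=0, U9=1, U10=0 → 0 — eliminated
Only U7 stuck-at-1 reproduces the observed 1.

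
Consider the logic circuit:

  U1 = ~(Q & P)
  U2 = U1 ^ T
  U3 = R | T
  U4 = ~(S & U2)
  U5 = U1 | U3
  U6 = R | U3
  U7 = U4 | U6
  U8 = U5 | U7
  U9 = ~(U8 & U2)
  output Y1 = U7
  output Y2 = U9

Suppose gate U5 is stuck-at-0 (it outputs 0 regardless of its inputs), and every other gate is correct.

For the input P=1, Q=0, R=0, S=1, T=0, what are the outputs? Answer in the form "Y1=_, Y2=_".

Y1=0, Y2=1

Propagate with U5 forced: U1=1, U2=1, U3=0, U4=0, U5=0 [stuck-at-0], U6=0, U7=0, U8=0, U9=1.
So the outputs are Y1=0, Y2=1. (Without the fault they would be Y1=0, Y2=0.)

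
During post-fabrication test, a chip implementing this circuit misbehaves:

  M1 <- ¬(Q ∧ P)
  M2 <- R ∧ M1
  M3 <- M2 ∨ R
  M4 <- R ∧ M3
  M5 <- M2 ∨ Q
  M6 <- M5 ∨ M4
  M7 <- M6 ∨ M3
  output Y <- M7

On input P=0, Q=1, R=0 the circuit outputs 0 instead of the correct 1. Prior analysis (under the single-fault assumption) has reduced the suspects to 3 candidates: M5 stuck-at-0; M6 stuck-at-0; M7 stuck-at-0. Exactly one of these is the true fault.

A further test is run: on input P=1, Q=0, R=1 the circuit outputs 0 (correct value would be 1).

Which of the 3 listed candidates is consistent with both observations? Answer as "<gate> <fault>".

Evaluate each candidate on input P=1, Q=0, R=1:
  M5 stuck-at-0: M1=1, M2=1, M3=1, M4=1, M5=0 [stuck-at-0], M6=1, M7=1 → 1 — eliminated
  M6 stuck-at-0: M1=1, M2=1, M3=1, M4=1, M5=1, M6=0 [stuck-at-0], M7=1 → 1 — eliminated
  M7 stuck-at-0: M1=1, M2=1, M3=1, M4=1, M5=1, M6=1, M7=0 [stuck-at-0] → 0 — matches
Only M7 stuck-at-0 reproduces the observed 0.

M7 stuck-at-0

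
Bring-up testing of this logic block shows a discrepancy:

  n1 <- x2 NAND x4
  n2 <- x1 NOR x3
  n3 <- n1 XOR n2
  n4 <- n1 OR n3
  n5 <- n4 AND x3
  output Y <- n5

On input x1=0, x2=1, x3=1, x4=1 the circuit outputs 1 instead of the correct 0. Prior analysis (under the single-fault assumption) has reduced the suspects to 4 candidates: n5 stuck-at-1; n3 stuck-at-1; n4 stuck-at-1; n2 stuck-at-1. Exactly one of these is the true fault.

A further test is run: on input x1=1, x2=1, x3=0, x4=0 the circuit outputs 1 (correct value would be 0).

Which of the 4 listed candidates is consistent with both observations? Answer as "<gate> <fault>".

Evaluate each candidate on input x1=1, x2=1, x3=0, x4=0:
  n5 stuck-at-1: n1=1, n2=0, n3=1, n4=1, n5=1 [stuck-at-1] → 1 — matches
  n3 stuck-at-1: n1=1, n2=0, n3=1 [stuck-at-1], n4=1, n5=0 → 0 — eliminated
  n4 stuck-at-1: n1=1, n2=0, n3=1, n4=1 [stuck-at-1], n5=0 → 0 — eliminated
  n2 stuck-at-1: n1=1, n2=1 [stuck-at-1], n3=0, n4=1, n5=0 → 0 — eliminated
Only n5 stuck-at-1 reproduces the observed 1.

n5 stuck-at-1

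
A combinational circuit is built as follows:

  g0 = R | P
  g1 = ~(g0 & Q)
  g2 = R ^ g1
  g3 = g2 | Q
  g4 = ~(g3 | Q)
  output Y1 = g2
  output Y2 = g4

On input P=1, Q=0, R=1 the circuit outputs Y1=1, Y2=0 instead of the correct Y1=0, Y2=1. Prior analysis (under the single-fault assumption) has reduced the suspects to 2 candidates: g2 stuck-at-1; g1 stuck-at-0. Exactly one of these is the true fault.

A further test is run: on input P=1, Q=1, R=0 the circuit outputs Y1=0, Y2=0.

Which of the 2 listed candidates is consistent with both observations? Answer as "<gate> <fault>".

Evaluate each candidate on input P=1, Q=1, R=0:
  g2 stuck-at-1: g0=1, g1=0, g2=1 [stuck-at-1], g3=1, g4=0 → Y1=1, Y2=0 — eliminated
  g1 stuck-at-0: g0=1, g1=0 [stuck-at-0], g2=0, g3=1, g4=0 → Y1=0, Y2=0 — matches
Only g1 stuck-at-0 reproduces the observed Y1=0, Y2=0.

g1 stuck-at-0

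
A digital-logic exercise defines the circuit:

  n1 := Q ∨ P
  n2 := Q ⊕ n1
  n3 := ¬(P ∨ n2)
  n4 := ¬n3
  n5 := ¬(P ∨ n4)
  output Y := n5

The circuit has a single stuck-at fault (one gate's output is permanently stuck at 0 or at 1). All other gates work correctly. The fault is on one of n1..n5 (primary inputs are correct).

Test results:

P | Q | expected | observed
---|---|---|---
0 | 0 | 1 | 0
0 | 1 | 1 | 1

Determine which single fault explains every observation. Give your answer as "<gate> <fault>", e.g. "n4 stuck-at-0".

Fault-free values for test 1 (P=0, Q=0): n1=0, n2=0, n3=1, n4=0, n5=1, giving Y=1. Observed 0.
Test 1: faults giving observed 0 are {n1 stuck-at-1, n2 stuck-at-1, n3 stuck-at-0, n4 stuck-at-1, n5 stuck-at-0}.
Test 2 (P=0, Q=1): fault-free n1=1, n2=0, n3=1, n4=0, n5=1 → 1; observed 1. Eliminates n2 stuck-at-1, n3 stuck-at-0, n4 stuck-at-1, n5 stuck-at-0.
Only n1 stuck-at-1 is consistent with every test.

n1 stuck-at-1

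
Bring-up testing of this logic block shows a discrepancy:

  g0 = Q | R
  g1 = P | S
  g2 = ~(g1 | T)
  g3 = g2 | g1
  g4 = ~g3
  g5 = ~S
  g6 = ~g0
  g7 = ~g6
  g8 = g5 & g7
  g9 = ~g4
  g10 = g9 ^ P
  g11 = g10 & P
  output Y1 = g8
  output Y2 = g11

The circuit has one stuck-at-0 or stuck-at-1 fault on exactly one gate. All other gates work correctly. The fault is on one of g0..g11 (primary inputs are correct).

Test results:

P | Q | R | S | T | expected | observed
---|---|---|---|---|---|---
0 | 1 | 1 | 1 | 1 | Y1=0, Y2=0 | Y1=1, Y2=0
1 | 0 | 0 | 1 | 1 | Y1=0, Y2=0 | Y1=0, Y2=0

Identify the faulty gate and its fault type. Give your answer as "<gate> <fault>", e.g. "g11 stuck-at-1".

g5 stuck-at-1

Fault-free values for test 1 (P=0, Q=1, R=1, S=1, T=1): g0=1, g1=1, g2=0, g3=1, g4=0, g5=0, g6=0, g7=1, g8=0, g9=1, g10=1, g11=0, giving Y1=0, Y2=0. Observed Y1=1, Y2=0.
Test 1: faults giving observed Y1=1, Y2=0 are {g5 stuck-at-1, g8 stuck-at-1}.
Test 2 (P=1, Q=0, R=0, S=1, T=1): fault-free g0=0, g1=1, g2=0, g3=1, g4=0, g5=0, g6=1, g7=0, g8=0, g9=1, g10=0, g11=0 → Y1=0, Y2=0; observed Y1=0, Y2=0. Eliminates g8 stuck-at-1.
Only g5 stuck-at-1 is consistent with every test.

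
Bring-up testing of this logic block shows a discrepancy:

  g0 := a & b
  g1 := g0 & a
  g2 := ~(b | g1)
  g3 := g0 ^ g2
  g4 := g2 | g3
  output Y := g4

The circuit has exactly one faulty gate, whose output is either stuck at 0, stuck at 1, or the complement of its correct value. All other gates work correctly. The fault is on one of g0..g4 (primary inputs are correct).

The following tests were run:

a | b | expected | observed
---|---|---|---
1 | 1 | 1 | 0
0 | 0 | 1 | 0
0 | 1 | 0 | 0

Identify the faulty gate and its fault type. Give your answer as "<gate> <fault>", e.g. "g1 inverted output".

g4 stuck-at-0

Fault-free values for test 1 (a=1, b=1): g0=1, g1=1, g2=0, g3=1, g4=1, giving Y=1. Observed 0.
Test 1: faults giving observed 0 are {g0 stuck-at-0, g0 inverted output, g3 stuck-at-0, g3 inverted output, g4 stuck-at-0, g4 inverted output}.
Test 2 (a=0, b=0): fault-free g0=0, g1=0, g2=1, g3=1, g4=1 → 1; observed 0. Eliminates g0 stuck-at-0, g0 inverted output, g3 stuck-at-0, g3 inverted output.
Test 3 (a=0, b=1): fault-free g0=0, g1=0, g2=0, g3=0, g4=0 → 0; observed 0. Eliminates g4 inverted output.
Only g4 stuck-at-0 is consistent with every test.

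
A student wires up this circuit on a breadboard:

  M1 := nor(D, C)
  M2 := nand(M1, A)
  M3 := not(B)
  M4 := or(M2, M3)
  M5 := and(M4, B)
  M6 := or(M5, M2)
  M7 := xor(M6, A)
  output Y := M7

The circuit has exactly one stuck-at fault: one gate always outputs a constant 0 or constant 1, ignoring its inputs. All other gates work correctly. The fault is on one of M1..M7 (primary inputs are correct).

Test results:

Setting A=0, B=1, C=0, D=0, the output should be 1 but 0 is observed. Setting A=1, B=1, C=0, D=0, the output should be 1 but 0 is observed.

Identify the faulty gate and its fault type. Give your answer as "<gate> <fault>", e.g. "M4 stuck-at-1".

M7 stuck-at-0

Fault-free values for test 1 (A=0, B=1, C=0, D=0): M1=1, M2=1, M3=0, M4=1, M5=1, M6=1, M7=1, giving Y=1. Observed 0.
Test 1: faults giving observed 0 are {M2 stuck-at-0, M6 stuck-at-0, M7 stuck-at-0}.
Test 2 (A=1, B=1, C=0, D=0): fault-free M1=1, M2=0, M3=0, M4=0, M5=0, M6=0, M7=1 → 1; observed 0. Eliminates M2 stuck-at-0, M6 stuck-at-0.
Only M7 stuck-at-0 is consistent with every test.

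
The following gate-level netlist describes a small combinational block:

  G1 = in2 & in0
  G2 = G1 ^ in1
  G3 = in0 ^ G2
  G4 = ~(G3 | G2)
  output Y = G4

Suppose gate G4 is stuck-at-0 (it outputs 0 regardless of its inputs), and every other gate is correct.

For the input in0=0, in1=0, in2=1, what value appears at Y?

0

Propagate with G4 forced: G1=0, G2=0, G3=0, G4=0 [stuck-at-0].
So Y = 0. (Without the fault it would be 1.)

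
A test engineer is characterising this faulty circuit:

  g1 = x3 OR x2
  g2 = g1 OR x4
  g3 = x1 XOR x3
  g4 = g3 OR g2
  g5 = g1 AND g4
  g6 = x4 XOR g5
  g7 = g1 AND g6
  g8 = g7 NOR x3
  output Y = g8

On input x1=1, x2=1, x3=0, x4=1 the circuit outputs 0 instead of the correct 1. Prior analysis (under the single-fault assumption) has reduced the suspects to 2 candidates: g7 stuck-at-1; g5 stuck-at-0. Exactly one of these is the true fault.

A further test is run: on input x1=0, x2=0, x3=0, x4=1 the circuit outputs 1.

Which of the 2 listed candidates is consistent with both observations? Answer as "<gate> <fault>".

g5 stuck-at-0

Evaluate each candidate on input x1=0, x2=0, x3=0, x4=1:
  g7 stuck-at-1: g1=0, g2=1, g3=0, g4=1, g5=0, g6=1, g7=1 [stuck-at-1], g8=0 → 0 — eliminated
  g5 stuck-at-0: g1=0, g2=1, g3=0, g4=1, g5=0 [stuck-at-0], g6=1, g7=0, g8=1 → 1 — matches
Only g5 stuck-at-0 reproduces the observed 1.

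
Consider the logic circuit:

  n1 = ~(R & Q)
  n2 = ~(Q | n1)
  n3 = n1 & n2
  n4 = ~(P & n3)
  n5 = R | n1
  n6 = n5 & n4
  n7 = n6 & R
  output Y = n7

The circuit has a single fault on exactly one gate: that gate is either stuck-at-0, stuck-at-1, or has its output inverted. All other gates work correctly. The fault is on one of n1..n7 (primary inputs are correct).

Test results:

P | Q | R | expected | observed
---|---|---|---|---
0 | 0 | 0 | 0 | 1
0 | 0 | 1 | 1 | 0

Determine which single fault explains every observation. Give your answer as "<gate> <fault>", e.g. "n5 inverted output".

n7 inverted output

Fault-free values for test 1 (P=0, Q=0, R=0): n1=1, n2=0, n3=0, n4=1, n5=1, n6=1, n7=0, giving Y=0. Observed 1.
Test 1: faults giving observed 1 are {n7 stuck-at-1, n7 inverted output}.
Test 2 (P=0, Q=0, R=1): fault-free n1=1, n2=0, n3=0, n4=1, n5=1, n6=1, n7=1 → 1; observed 0. Eliminates n7 stuck-at-1.
Only n7 inverted output is consistent with every test.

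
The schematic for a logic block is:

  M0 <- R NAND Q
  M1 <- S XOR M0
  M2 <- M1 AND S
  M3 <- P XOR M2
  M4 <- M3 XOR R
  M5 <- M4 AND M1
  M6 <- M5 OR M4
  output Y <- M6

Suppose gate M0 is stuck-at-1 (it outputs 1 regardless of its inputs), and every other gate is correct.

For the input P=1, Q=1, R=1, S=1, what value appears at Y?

0

Propagate with M0 forced: M0=1 [stuck-at-1], M1=0, M2=0, M3=1, M4=0, M5=0, M6=0.
So Y = 0. (Without the fault it would be 1.)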